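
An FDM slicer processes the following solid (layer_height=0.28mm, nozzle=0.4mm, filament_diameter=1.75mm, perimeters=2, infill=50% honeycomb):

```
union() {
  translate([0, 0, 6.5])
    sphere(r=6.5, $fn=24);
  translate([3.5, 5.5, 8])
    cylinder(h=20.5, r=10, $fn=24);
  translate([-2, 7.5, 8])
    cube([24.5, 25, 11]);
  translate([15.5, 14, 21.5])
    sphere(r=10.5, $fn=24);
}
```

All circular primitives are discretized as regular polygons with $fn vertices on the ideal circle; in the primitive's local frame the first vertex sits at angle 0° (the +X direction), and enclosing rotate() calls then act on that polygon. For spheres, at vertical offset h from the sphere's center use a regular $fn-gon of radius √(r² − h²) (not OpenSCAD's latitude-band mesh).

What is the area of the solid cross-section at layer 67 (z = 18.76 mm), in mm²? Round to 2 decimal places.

At z = 18.76 mm: the sphere does not reach this height (|z−center|=12.260 > r=6.5); the cylinder at (3.5, 5.5): section is a regular 24-gon, circumradius r=10 (area = (24/2)·10.000²·sin(360°/24) = 310.58 mm²); the cube at (-2, 7.5) is present — its section is the full 24.5×25 rectangle (area 612.50 mm²); the r=10.5 sphere at (15.5, 14) slices to a regular 24-gon of circumradius 10.136 (√(r²−h²) with h=2.74 from center) (area = (24/2)·10.136²·sin(360°/24) = 319.10 mm²); Merging all regions: the regions partially overlap — summed areas 1242.18 mm² minus the doubly-counted overlap 360.69 mm² gives 881.49 mm² — area = 881.49 mm². Overall, the cross-section is a single solid region. Net area = 881.49 mm².

881.49 mm²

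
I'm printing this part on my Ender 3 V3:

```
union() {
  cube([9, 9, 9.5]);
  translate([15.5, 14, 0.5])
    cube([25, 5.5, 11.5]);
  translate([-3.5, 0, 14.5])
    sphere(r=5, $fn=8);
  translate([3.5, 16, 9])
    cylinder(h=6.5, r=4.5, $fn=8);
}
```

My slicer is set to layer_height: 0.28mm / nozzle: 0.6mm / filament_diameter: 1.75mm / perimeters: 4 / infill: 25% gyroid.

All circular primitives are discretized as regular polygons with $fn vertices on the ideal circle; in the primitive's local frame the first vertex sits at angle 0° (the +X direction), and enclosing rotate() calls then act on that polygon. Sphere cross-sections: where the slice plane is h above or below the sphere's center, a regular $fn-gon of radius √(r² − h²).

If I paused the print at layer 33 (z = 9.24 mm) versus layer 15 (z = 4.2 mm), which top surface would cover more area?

layer 33 (z = 9.24 mm)

Layer 33 (z = 9.24): the 9×9 cube contributes its full rectangle (area 81.00 mm²); the cube at (15.5, 14) (footprint 25×5.5) is included at this height (area 137.50 mm²); the sphere at (-3.5, 0) does not reach this height (|z−center|=5.260 > r=5); the r=4.5 cylinder at (3.5, 16) gives a regular 8-gon of circumradius 4.5 (constant along its height) (area = (8/2)·4.500²·sin(360°/8) = 57.28 mm²); Taking the union: the 3 present regions are separate (no shared area or edge), so areas and boundary lengths simply add and each stays a separate island — area = 275.78 mm². So its area = 275.78 mm². Layer 15 (z = 4.2): the 9×9 cube contributes its full rectangle (area 81.00 mm²); the cube at (15.5, 14) is present — its section is the full 25×5.5 rectangle (area 137.50 mm²); the sphere at (-3.5, 0) is not intersected at this z (|z−center|=10.300 > r=5); the cylinder at (3.5, 16) is not intersected at this z (z outside [9, 15.5]); Merging all regions: the 2 present regions are separate (no shared area or edge), so areas and boundary lengths simply add and each stays a separate island — area = 218.50 mm². So its area = 218.50 mm². Layer 33 is larger (275.78 vs 218.50 mm²).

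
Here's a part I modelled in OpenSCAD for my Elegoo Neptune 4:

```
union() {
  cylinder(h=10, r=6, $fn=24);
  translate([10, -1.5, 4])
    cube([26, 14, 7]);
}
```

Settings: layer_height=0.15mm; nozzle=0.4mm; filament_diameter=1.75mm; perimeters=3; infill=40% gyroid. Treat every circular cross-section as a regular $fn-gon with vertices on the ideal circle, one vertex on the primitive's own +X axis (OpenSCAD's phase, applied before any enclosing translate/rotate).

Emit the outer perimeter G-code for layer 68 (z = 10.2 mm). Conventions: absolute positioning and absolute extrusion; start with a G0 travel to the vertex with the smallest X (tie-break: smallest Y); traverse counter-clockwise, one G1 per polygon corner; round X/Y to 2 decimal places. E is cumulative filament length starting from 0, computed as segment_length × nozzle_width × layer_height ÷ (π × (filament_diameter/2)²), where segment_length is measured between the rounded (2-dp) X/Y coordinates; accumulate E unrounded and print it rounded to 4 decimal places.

At z = 10.2 mm: the cylinder is not intersected at this z (z outside [0, 10]); the cube at (10, -1.5) (footprint 26×14) is included at this height; Taking the union: only the 26×14 cube at (10, -1.5) is present, so the union is just that shape — 1 connected region. The outline is a single polygon with 4 vertices. Extrusion per mm of travel: 0.4 × 0.15 / (π × 0.875²) = 0.024945. Accumulating E over each segment gives final E = 1.9956.

G0 X10.00 Y-1.50 Z10.20
G1 X36.00 Y-1.50 E0.6486
G1 X36.00 Y12.50 E0.9978
G1 X10.00 Y12.50 E1.6464
G1 X10.00 Y-1.50 E1.9956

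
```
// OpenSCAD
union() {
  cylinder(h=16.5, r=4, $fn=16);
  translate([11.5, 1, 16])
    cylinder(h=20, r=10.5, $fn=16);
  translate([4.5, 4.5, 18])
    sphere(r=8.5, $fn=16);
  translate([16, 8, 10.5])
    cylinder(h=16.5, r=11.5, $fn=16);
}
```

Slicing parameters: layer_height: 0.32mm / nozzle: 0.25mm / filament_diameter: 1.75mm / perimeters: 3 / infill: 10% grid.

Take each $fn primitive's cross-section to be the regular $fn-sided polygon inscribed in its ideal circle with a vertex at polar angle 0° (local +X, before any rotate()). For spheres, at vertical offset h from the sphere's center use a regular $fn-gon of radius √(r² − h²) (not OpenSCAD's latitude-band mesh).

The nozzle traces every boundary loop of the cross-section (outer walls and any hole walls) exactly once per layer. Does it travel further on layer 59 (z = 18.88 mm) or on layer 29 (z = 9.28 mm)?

layer 59 (z = 18.88 mm)

Layer 59 (z = 18.88): the cylinder does not reach this height (z outside [0, 16.5]); the r=10.5 cylinder at (11.5, 1) gives a regular 16-gon of circumradius 10.5 (constant along its height) (perimeter = 2·16·10.500·sin(180°/16) = 65.55 mm); the r=8.5 sphere at (4.5, 4.5) contributes a regular 16-gon of circumradius √(8.5²−0.88²) = 8.454 (perimeter = 2·16·8.454·sin(180°/16) = 52.78 mm); the cylinder at (16, 8): section is a regular 16-gon, circumradius r=11.5 (perimeter = 2·16·11.500·sin(180°/16) = 71.79 mm); Taking the union: the regions partially overlap (shared area 332.79 mm²), so the edge portions inside another operand are dropped and the merged outline is re-measured after clipping — boundary = 93.44 mm. So its perimeter = 93.44 mm. Layer 29 (z = 9.28): the cylinder: section is a regular 16-gon, circumradius r=4 (perimeter = 2·16·4.000·sin(180°/16) = 24.97 mm); the cylinder at (11.5, 1) is not intersected at this z (z outside [16, 36]); the sphere at (4.5, 4.5) does not reach this height (|z−center|=8.720 > r=8.5); the cylinder at (16, 8) is absent (z outside [10.5, 27]); Combining (union): only the r=4 cylinder is present, so the union is just that shape — boundary = 24.97 mm. So its perimeter = 24.97 mm. Layer 59 is larger (93.44 vs 24.97 mm).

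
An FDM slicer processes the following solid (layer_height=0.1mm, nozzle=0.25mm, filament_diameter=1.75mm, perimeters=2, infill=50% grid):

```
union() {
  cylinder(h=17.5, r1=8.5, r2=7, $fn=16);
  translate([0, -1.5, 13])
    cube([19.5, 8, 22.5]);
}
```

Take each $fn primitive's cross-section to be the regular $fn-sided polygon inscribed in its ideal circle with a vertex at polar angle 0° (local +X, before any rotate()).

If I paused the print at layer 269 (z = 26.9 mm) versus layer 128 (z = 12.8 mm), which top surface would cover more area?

Layer 269 (z = 26.9): the cone does not reach this height (z outside [0, 17.5]); the 19.5×8 cube at (0, -1.5) contributes its full rectangle (area 156.00 mm²); Taking the union: only the 19.5×8 cube at (0, -1.5) is present, so the union is just that shape — area = 156.00 mm². So its area = 156.00 mm². Layer 128 (z = 12.8): the cone (r1=8.5→r2=7) has section circumradius 7.403 here — a regular 16-gon (area = (16/2)·7.403²·sin(360°/16) = 167.78 mm²); the cube at (0, -1.5) does not reach this height (z outside [13, 35.5]); Merging all regions: only the cone is present, so the union is just that shape — area = 167.78 mm². So its area = 167.78 mm². Layer 128 is larger (167.78 vs 156.00 mm²).

layer 128 (z = 12.8 mm)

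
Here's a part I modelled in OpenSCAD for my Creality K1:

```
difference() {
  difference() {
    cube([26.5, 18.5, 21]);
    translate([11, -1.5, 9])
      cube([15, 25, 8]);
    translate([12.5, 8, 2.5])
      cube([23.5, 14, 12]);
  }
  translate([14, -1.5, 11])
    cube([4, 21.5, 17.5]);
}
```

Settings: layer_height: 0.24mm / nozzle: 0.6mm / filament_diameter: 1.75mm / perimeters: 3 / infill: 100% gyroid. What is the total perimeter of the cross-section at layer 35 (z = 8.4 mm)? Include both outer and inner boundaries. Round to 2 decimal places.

90.00 mm

At z = 8.4 mm: the cube (footprint 26.5×18.5) is included at this height (perimeter 90.00 mm); the cube at (11, -1.5) is not intersected at this z (z outside [9, 17]); the cube at (12.5, 8) (footprint 23.5×14) is included at this height (perimeter 75.00 mm); Taking the first minus the rest: starting from the 26.5×18.5 cube, the 23.5×14 cube at (12.5, 8) partially overlaps it — only the 147.00 mm² overlap (of its 329.00 mm²) is removed, clipping the outline — boundary = 90.00 mm; the cube at (14, -1.5) is absent (z outside [11, 28.5]); Subtracting the remaining from the first: none of the subtracted shapes is present at this height, so that combined region is unchanged — boundary = 90.00 mm. Overall, the cross-section is a single solid region. Total boundary length (outer) = 90.00 mm.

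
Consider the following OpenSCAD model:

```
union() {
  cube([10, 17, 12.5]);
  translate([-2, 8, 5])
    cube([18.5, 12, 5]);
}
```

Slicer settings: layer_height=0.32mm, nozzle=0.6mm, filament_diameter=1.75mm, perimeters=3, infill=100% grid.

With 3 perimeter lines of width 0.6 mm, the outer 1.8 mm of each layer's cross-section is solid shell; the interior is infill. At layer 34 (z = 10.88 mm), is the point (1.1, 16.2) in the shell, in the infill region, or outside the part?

At z = 10.88 mm: the cube (footprint 10×17) is included at this height; the cube at (-2, 8) does not reach this height (z outside [5, 10]); Combining (union): only the 10×17 cube is present, so the union is just that shape — 1 connected region. Overall, the cross-section is a single solid region. The nearest boundary edge runs (10.00, 17.00)→(0.00, 17.00); distance from the point to it = 0.80 mm. The point is inside the cross-section, 0.80 mm from the nearest boundary — within the 1.8 mm shell band (3 × 0.6).

shell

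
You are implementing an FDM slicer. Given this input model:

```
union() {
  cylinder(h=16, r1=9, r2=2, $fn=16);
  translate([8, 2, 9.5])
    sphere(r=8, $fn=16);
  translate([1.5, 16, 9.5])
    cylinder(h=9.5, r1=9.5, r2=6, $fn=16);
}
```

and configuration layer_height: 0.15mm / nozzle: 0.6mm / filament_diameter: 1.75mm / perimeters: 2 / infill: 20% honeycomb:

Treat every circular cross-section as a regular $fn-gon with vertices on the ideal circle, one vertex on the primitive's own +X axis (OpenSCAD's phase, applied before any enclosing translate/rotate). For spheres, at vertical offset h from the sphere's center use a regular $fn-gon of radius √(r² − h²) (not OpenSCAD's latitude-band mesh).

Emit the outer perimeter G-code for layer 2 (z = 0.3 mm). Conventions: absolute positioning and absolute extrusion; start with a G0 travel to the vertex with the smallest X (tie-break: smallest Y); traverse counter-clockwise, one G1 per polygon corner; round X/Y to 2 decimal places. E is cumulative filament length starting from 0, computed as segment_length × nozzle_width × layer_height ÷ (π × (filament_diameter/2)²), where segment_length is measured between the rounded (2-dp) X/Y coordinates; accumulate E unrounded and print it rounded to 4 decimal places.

G0 X-8.87 Y0.00 Z0.30
G1 X-8.19 Y-3.39 E0.1294
G1 X-6.27 Y-6.27 E0.2589
G1 X-3.39 Y-8.19 E0.3884
G1 X0.00 Y-8.87 E0.5178
G1 X3.39 Y-8.19 E0.6471
G1 X6.27 Y-6.27 E0.7767
G1 X8.19 Y-3.39 E0.9062
G1 X8.87 Y0.00 E1.0355
G1 X8.19 Y3.39 E1.1649
G1 X6.27 Y6.27 E1.2944
G1 X3.39 Y8.19 E1.4240
G1 X0.00 Y8.87 E1.5533
G1 X-3.39 Y8.19 E1.6827
G1 X-6.27 Y6.27 E1.8122
G1 X-8.19 Y3.39 E1.9417
G1 X-8.87 Y0.00 E2.0711

At z = 0.3 mm: the cone contributes a regular 16-gon of circumradius 8.869 (interpolated between r1=9 and r2=2 at t=0.019); the sphere at (8, 2) does not reach this height (|z−center|=9.200 > r=8); the cone at (1.5, 16) does not reach this height (z outside [9.5, 19]); Merging all regions: only the cone is present, so the union is just that shape — 1 connected region. The outline is a single polygon with 16 vertices. Extrusion per mm of travel: 0.6 × 0.15 / (π × 0.875²) = 0.037418. Accumulating E over each segment gives final E = 2.0711.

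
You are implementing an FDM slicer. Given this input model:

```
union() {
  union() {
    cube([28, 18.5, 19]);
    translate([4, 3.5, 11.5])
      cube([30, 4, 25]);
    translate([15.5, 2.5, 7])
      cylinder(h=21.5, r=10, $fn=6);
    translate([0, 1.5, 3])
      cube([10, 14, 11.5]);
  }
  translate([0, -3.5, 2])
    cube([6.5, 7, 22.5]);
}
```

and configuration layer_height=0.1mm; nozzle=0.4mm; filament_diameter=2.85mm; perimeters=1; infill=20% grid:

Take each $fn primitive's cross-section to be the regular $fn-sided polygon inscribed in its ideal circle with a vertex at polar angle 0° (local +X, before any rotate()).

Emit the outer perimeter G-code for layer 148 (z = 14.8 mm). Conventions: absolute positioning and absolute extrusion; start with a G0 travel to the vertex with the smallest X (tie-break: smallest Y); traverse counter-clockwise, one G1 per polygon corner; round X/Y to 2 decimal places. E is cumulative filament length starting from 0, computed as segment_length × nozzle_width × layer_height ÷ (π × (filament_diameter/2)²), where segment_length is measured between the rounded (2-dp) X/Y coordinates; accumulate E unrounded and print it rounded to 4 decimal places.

At z = 14.8 mm: the cube is present — its section is the full 28×18.5 rectangle; the cube at (4, 3.5) is present — its section is the full 30×4 rectangle; the r=10 cylinder at (15.5, 2.5) gives a regular 6-gon of circumradius 10 (constant along its height); the cube at (0, 1.5) does not reach this height (z outside [3, 14.5]); Combining (union): the regions partially overlap (shared area 272.30 mm²), so overlapping operands fuse into one piece — 1 connected region; the 6.5×7 cube at (0, -3.5) contributes its full rectangle; Merging all regions: the regions partially overlap (shared area 22.75 mm²), so overlapping operands fuse into one piece — 1 connected region. The outline is a single polygon with 14 vertices. Extrusion per mm of travel: 0.4 × 0.1 / (π × 1.425²) = 0.006270. Accumulating E over each segment gives final E = 0.7468.

G0 X0.00 Y-3.50 Z14.80
G1 X6.50 Y-3.50 E0.0408
G1 X6.50 Y0.00 E0.0627
G1 X6.94 Y0.00 E0.0655
G1 X10.50 Y-6.16 E0.1101
G1 X20.50 Y-6.16 E0.1728
G1 X24.06 Y0.00 E0.2174
G1 X28.00 Y0.00 E0.2421
G1 X28.00 Y3.50 E0.2640
G1 X34.00 Y3.50 E0.3017
G1 X34.00 Y7.50 E0.3267
G1 X28.00 Y7.50 E0.3644
G1 X28.00 Y18.50 E0.4333
G1 X0.00 Y18.50 E0.6089
G1 X0.00 Y-3.50 E0.7468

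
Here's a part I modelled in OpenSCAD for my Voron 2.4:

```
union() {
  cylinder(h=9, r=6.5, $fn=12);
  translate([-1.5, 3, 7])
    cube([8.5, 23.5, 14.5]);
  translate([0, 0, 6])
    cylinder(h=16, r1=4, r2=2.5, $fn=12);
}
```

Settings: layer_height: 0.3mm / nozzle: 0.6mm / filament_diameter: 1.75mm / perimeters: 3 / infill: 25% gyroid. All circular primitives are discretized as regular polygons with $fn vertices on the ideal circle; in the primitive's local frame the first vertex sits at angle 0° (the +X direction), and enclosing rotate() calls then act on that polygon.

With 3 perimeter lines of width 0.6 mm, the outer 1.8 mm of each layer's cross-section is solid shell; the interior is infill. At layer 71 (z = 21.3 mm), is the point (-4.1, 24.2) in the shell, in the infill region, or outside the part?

outside

At z = 21.3 mm: the cylinder is absent (z outside [0, 9]); the cube at (-1.5, 3) (footprint 8.5×23.5) is included at this height; the cone contributes a regular 12-gon of circumradius 2.566 (interpolated between r1=4 and r2=2.5 at t=0.956); Taking the union: the 2 present regions are separate (no shared area or edge), so areas and boundary lengths simply add and each stays a separate island — 2 connected regions. Overall, the cross-section has 2 separate islands. The nearest boundary edge runs (-1.50, 3.00)→(-1.50, 26.50); distance from the point to it = 2.60 mm. The point is not inside any of the regions above, so it lies outside the cross-section (2.60 mm from the nearest boundary).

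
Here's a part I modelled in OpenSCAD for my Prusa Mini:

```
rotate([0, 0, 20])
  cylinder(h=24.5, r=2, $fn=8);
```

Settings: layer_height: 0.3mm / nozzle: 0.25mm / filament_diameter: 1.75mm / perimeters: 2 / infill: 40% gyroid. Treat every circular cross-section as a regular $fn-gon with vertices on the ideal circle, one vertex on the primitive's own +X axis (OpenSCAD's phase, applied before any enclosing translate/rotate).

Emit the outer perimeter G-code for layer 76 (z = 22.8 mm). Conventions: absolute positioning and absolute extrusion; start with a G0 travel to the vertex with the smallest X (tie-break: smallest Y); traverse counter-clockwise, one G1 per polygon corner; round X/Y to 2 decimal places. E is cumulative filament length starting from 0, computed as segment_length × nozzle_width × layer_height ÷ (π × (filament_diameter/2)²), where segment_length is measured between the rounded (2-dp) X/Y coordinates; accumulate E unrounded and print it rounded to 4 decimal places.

G0 X-1.88 Y-0.68 Z22.80
G1 X-0.85 Y-1.81 E0.0477
G1 X0.68 Y-1.88 E0.0954
G1 X1.81 Y-0.85 E0.1431
G1 X1.88 Y0.68 E0.1909
G1 X0.85 Y1.81 E0.2385
G1 X-0.68 Y1.88 E0.2863
G1 X-1.81 Y0.85 E0.3340
G1 X-1.88 Y-0.68 E0.3817

At z = 22.8 mm: the r=2 cylinder contributes a regular 8-gon of circumradius 2; (whole slice rotated 20° about Z — lengths, areas and connectivity unchanged). The outline is a single polygon with 8 vertices. Extrusion per mm of travel: 0.25 × 0.3 / (π × 0.875²) = 0.031181. Accumulating E over each segment gives final E = 0.3817.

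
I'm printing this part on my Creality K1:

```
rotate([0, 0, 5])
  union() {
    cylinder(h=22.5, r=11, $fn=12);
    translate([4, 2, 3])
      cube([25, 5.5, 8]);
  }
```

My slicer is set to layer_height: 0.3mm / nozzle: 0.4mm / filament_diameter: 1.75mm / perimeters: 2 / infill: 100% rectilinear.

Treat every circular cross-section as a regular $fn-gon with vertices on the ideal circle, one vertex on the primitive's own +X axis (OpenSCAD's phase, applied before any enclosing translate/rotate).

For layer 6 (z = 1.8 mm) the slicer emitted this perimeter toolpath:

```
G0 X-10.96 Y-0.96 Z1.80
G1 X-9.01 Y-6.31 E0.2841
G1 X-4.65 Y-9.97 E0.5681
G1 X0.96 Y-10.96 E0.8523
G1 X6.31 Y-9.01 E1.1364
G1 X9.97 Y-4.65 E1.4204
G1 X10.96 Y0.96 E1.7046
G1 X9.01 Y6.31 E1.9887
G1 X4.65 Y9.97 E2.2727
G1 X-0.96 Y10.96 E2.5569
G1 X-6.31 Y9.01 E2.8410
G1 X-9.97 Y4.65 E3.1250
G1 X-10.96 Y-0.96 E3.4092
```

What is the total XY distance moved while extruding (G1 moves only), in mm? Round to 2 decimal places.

68.33 mm

Sum the Euclidean lengths of each G1 segment: total = 68.33 mm.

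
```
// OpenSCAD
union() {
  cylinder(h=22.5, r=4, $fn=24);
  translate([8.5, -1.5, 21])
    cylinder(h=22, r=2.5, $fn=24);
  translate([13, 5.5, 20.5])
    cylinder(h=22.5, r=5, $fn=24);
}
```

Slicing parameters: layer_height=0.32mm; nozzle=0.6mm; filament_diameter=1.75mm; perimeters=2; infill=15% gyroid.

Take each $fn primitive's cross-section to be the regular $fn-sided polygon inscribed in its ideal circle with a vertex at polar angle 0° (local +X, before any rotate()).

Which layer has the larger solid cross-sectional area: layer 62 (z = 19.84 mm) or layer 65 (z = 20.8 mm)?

layer 65 (z = 20.8 mm)

Layer 62 (z = 19.84): the cylinder: section is a regular 24-gon, circumradius r=4 (area = (24/2)·4.000²·sin(360°/24) = 49.69 mm²); the cylinder at (8.5, -1.5) is not intersected at this z (z outside [21, 43]); the cylinder at (13, 5.5) does not reach this height (z outside [20.5, 43]); Taking the union: only the r=4 cylinder is present, so the union is just that shape — area = 49.69 mm². So its area = 49.69 mm². Layer 65 (z = 20.8): the cylinder: section is a regular 24-gon, circumradius r=4 (area = (24/2)·4.000²·sin(360°/24) = 49.69 mm²); the cylinder at (8.5, -1.5) is not intersected at this z (z outside [21, 43]); the cylinder at (13, 5.5): section is a regular 24-gon, circumradius r=5 (area = (24/2)·5.000²·sin(360°/24) = 77.65 mm²); Merging all regions: the 2 present regions are separate (no shared area or edge), so areas and boundary lengths simply add and each stays a separate island — area = 127.34 mm². So its area = 127.34 mm². Layer 65 is larger (127.34 vs 49.69 mm²).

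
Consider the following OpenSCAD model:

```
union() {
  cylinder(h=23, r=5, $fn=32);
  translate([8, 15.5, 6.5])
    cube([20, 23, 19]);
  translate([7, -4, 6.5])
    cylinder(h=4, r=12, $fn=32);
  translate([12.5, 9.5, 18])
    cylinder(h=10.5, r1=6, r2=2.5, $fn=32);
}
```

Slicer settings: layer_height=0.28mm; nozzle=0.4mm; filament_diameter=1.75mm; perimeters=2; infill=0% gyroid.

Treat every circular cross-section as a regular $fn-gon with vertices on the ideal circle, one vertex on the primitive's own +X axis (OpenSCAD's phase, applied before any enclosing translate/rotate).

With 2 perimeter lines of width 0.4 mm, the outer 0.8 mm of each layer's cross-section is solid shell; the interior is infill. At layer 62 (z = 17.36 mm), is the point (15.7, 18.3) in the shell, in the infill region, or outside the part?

infill

At z = 17.36 mm: the r=5 cylinder contributes a regular 32-gon of circumradius 5; the cube at (8, 15.5) (footprint 20×23) is included at this height; the cylinder at (7, -4) is absent (z outside [6.5, 10.5]); the cone at (12.5, 9.5) does not reach this height (z outside [18, 28.5]); Taking the union: the 2 present regions are separate (no shared area or edge), so areas and boundary lengths simply add and each stays a separate island — 2 connected regions. Overall, the cross-section has 2 separate islands. The nearest boundary edge runs (28.00, 15.50)→(8.00, 15.50); distance from the point to it = 2.80 mm. (Shell/infill is judged within the island containing the point — the largest one.) The point is inside the cross-section and 2.80 mm from the nearest boundary — more than the 0.8 mm shell width (2 × 0.4), so it's in the infill interior.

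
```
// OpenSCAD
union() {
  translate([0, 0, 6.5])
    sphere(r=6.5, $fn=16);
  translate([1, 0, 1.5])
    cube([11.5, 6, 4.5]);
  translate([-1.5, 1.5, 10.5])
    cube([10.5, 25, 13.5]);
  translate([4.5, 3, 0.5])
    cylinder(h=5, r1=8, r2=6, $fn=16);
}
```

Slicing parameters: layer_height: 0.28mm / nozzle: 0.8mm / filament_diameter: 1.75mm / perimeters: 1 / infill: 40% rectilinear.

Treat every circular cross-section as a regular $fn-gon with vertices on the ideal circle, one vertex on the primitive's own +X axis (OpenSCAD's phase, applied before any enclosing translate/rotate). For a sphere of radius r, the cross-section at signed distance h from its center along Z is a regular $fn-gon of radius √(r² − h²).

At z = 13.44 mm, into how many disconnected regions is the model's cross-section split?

1

At z = 13.44 mm: the sphere does not reach this height (|z−center|=6.940 > r=6.5); the cube at (1, 0) is absent (z outside [1.5, 6]); the cube at (-1.5, 1.5) (footprint 10.5×25) is included at this height; the cone at (4.5, 3) does not reach this height (z outside [0.5, 5.5]); Merging all regions: only the 10.5×25 cube at (-1.5, 1.5) is present, so the union is just that shape — 1 connected region. The result has 1 disconnected region.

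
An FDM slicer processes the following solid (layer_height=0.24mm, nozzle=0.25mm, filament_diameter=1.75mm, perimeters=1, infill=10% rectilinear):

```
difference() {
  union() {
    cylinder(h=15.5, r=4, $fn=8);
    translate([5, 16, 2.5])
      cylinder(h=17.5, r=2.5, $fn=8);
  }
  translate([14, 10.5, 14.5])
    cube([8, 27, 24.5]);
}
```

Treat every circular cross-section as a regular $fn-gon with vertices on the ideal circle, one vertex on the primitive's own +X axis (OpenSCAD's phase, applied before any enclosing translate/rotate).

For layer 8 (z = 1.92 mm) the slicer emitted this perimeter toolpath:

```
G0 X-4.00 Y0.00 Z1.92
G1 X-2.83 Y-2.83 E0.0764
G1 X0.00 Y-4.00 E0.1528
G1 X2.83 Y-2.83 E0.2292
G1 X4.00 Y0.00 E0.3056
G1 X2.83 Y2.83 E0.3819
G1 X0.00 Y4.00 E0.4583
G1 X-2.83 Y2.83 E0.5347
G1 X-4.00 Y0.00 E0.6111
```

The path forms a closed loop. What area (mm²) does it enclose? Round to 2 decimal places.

45.28 mm²

Apply the shoelace formula to the sequence of (X, Y) vertices; enclosed area = 45.28 mm².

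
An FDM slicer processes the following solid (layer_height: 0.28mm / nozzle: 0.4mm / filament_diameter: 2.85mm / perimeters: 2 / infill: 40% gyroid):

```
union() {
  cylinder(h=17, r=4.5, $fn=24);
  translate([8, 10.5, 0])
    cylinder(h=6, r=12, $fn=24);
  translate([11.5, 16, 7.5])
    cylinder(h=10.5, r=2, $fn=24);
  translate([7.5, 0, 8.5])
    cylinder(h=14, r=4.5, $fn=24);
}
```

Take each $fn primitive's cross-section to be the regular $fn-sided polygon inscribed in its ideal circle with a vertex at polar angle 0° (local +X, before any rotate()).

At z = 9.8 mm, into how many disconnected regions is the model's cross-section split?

2

At z = 9.8 mm: the r=4.5 cylinder gives a regular 24-gon of circumradius 4.5 (constant along its height); the cylinder at (8, 10.5) is not intersected at this z (z outside [0, 6]); the cylinder at (11.5, 16): section is a regular 24-gon, circumradius r=2; the r=4.5 cylinder at (7.5, 0) gives a regular 24-gon of circumradius 4.5 (constant along its height); Merging all regions: the regions partially overlap (shared area 4.81 mm²), so overlapping operands fuse into one piece — 2 connected regions. The result has 2 disconnected regions.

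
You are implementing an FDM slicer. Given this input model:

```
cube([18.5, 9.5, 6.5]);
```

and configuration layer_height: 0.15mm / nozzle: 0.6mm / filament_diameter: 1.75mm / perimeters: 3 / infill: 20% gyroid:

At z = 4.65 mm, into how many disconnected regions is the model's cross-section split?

1

At z = 4.65 mm: the cube (footprint 18.5×9.5) is included at this height. The result has 1 disconnected region.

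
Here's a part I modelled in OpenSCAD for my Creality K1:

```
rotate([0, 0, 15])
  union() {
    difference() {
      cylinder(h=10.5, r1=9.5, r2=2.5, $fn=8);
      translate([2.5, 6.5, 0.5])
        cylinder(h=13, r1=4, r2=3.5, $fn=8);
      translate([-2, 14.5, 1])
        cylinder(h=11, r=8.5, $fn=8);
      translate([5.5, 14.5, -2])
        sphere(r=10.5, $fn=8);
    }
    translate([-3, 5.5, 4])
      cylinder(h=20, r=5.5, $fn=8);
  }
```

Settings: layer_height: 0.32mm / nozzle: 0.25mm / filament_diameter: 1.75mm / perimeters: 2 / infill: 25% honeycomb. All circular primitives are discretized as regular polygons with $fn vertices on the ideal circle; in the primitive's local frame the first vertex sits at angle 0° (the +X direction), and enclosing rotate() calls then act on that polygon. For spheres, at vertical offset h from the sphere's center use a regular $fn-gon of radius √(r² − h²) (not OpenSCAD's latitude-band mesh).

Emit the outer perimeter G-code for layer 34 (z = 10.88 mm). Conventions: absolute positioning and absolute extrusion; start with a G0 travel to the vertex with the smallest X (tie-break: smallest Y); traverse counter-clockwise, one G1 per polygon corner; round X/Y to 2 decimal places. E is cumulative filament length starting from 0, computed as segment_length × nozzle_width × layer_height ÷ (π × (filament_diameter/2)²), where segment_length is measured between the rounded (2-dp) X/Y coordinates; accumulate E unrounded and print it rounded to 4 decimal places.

G0 X-9.63 Y3.11 Z10.88
G1 X-7.07 Y-0.23 E0.1400
G1 X-2.90 Y-0.78 E0.2799
G1 X0.44 Y1.79 E0.4200
G1 X0.99 Y5.96 E0.5599
G1 X-1.57 Y9.30 E0.6999
G1 X-5.74 Y9.85 E0.8398
G1 X-9.08 Y7.29 E0.9798
G1 X-9.63 Y3.11 E1.1200

At z = 10.88 mm: the cone is absent (z outside [0, 10.5]); the cone at (2.5, 6.5) contributes a regular 8-gon of circumradius 3.601 (interpolated between r1=4 and r2=3.5 at t=0.798); the cylinder at (-2, 14.5): section is a regular 8-gon, circumradius r=8.5; the sphere at (5.5, 14.5) is not intersected at this z (|z−center|=12.880 > r=10.5); After the difference (first − rest): the first operand is absent here, so nothing remains; the cylinder at (-3, 5.5): section is a regular 8-gon, circumradius r=5.5; Combining (union): only the r=5.5 cylinder at (-3, 5.5) is present, so the union is just that shape — 1 connected region; (rotated 15° about Z; rotation is an isometry so areas/perimeters/island counts are preserved). The outline is a single polygon with 8 vertices. Extrusion per mm of travel: 0.25 × 0.32 / (π × 0.875²) = 0.033260. Accumulating E over each segment gives final E = 1.1200.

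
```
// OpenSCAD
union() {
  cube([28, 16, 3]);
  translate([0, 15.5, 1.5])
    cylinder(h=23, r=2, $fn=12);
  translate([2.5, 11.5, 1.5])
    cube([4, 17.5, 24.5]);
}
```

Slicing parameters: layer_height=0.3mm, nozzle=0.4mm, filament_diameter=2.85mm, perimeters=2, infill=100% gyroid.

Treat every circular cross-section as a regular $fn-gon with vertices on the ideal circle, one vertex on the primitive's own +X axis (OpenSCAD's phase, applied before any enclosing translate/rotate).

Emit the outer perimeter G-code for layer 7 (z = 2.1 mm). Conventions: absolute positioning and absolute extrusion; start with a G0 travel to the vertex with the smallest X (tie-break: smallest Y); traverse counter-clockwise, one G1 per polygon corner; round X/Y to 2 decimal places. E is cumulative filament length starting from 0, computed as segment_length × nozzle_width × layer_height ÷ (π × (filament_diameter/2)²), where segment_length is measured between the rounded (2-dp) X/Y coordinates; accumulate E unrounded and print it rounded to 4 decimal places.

At z = 2.1 mm: the cube (footprint 28×16) is included at this height; the r=2 cylinder at (0, 15.5) gives a regular 12-gon of circumradius 2 (constant along its height); the cube at (2.5, 11.5) is present — its section is the full 4×17.5 rectangle; Combining (union): the regions partially overlap (shared area 21.97 mm²), so overlapping operands fuse into one piece — 1 connected region. The outline is a single polygon with 17 vertices. Extrusion per mm of travel: 0.4 × 0.3 / (π × 1.425²) = 0.018811. Accumulating E over each segment gives final E = 2.2276.

G0 X-2.00 Y15.50 Z2.10
G1 X-1.73 Y14.50 E0.0195
G1 X-1.00 Y13.77 E0.0389
G1 X0.00 Y13.50 E0.0584
G1 X0.00 Y0.00 E0.3123
G1 X28.00 Y0.00 E0.8390
G1 X28.00 Y16.00 E1.1400
G1 X6.50 Y16.00 E1.5444
G1 X6.50 Y29.00 E1.7890
G1 X2.50 Y29.00 E1.8642
G1 X2.50 Y16.00 E2.1087
G1 X1.87 Y16.00 E2.1206
G1 X1.73 Y16.50 E2.1304
G1 X1.00 Y17.23 E2.1498
G1 X0.00 Y17.50 E2.1693
G1 X-1.00 Y17.23 E2.1887
G1 X-1.73 Y16.50 E2.2082
G1 X-2.00 Y15.50 E2.2276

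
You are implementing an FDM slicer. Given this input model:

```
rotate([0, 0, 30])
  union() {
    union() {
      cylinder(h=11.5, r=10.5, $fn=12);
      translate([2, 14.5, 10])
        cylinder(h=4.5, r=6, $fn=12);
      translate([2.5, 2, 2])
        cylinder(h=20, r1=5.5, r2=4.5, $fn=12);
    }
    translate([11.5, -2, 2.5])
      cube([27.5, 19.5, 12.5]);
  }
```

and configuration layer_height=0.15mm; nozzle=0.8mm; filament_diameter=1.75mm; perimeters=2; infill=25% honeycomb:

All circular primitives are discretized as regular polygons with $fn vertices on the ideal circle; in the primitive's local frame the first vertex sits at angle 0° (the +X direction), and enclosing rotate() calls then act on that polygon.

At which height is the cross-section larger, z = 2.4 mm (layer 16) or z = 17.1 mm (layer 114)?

layer 16 (z = 2.4 mm)

Layer 16 (z = 2.4): the r=10.5 cylinder contributes a regular 12-gon of circumradius 10.5 (area = (12/2)·10.500²·sin(360°/12) = 330.75 mm²); the cylinder at (2, 14.5) is absent (z outside [10, 14.5]); the cone at (2.5, 2) contributes a regular 12-gon of circumradius 5.480 (interpolated between r1=5.5 and r2=4.5 at t=0.020) (area = (12/2)·5.480²·sin(360°/12) = 90.09 mm²); Merging all regions: the cone at (2.5, 2) lies entirely inside the r=10.5 cylinder, so the union is just the r=10.5 cylinder — area = 330.75 mm²; the cube at (11.5, -2) is not intersected at this z (z outside [2.5, 15]); Taking the union: only the result so far is present, so the union is just that shape — area = 330.75 mm²; (rotated 30° about Z; rotation is an isometry so areas/perimeters/island counts are preserved). So its area = 330.75 mm². Layer 114 (z = 17.1): the cylinder is not intersected at this z (z outside [0, 11.5]); the cylinder at (2, 14.5) does not reach this height (z outside [10, 14.5]); the cone at (2.5, 2): at t=0.755 of its height the radius interpolates to r₁+(r₂−r₁)t = 4.745, giving a regular 12-gon of that circumradius (area = (12/2)·4.745²·sin(360°/12) = 67.55 mm²); Taking the union: only the cone at (2.5, 2) is present, so the union is just that shape — area = 67.55 mm²; the cube at (11.5, -2) is absent (z outside [2.5, 15]); Taking the union: only that combined region is present, so the union is just that shape — area = 67.55 mm²; (whole slice rotated 30° about Z — lengths, areas and connectivity unchanged). So its area = 67.55 mm². Layer 16 is larger (330.75 vs 67.55 mm²).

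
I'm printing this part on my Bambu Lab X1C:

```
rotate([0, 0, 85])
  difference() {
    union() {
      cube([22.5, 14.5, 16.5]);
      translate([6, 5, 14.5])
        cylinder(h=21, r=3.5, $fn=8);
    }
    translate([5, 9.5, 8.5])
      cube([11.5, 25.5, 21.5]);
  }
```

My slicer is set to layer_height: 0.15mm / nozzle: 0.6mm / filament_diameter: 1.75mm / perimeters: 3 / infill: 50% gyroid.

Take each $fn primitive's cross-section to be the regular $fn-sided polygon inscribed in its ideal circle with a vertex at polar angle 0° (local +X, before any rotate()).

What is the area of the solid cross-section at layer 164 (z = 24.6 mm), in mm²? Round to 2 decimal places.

34.65 mm²

At z = 24.6 mm: the cube is not intersected at this z (z outside [0, 16.5]); the r=3.5 cylinder at (6, 5) gives a regular 8-gon of circumradius 3.5 (constant along its height) (area = (8/2)·3.500²·sin(360°/8) = 34.65 mm²); Merging all regions: only the r=3.5 cylinder at (6, 5) is present, so the union is just that shape — area = 34.65 mm²; the cube at (5, 9.5) is present — its section is the full 11.5×25.5 rectangle (area 293.25 mm²); Taking the first minus the rest: starting from that combined region (34.65 mm²), the 11.5×25.5 cube at (5, 9.5) misses the remaining region (no effect) — area = 34.65 mm²; (whole slice rotated 85° about Z — lengths, areas and connectivity unchanged). Overall, the cross-section is a single solid region. Net area = 34.65 mm².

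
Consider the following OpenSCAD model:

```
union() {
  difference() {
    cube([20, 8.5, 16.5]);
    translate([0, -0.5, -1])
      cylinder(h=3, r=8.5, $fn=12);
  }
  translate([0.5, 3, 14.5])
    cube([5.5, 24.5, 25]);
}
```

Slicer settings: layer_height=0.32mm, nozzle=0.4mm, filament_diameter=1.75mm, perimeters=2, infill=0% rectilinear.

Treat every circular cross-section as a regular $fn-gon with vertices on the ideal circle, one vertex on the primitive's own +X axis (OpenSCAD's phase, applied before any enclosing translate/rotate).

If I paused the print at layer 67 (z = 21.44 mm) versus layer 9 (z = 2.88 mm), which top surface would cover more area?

Layer 67 (z = 21.44): the cube does not reach this height (z outside [0, 16.5]); the cylinder at (0, -0.5) is not intersected at this z (z outside [-1, 2]); Taking the first minus the rest: the first operand is absent here, so nothing remains; the 5.5×24.5 cube at (0.5, 3) contributes its full rectangle (area 134.75 mm²); Merging all regions: only the 5.5×24.5 cube at (0.5, 3) is present, so the union is just that shape — area = 134.75 mm². So its area = 134.75 mm². Layer 9 (z = 2.88): the cube is present — its section is the full 20×8.5 rectangle (area 170.00 mm²); the cylinder at (0, -0.5) does not reach this height (z outside [-1, 2]); Taking the first minus the rest: none of the subtracted shapes is present at this height, so the 20×8.5 cube is unchanged — area = 170.00 mm²; the cube at (0.5, 3) is absent (z outside [14.5, 39.5]); Merging all regions: only the result so far is present, so the union is just that shape — area = 170.00 mm². So its area = 170.00 mm². Layer 9 is larger (170.00 vs 134.75 mm²).

layer 9 (z = 2.88 mm)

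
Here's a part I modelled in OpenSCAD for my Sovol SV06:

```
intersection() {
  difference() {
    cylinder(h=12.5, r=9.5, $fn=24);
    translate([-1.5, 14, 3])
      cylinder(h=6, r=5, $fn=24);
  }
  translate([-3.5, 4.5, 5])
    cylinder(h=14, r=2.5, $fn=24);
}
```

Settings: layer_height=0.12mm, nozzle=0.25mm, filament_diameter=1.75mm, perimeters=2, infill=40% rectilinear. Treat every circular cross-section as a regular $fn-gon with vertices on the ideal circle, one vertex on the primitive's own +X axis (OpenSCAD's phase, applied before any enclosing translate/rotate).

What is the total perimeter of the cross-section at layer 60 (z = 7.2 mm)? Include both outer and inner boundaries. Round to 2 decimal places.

15.66 mm

At z = 7.2 mm: the r=9.5 cylinder contributes a regular 24-gon of circumradius 9.5 (perimeter = 2·24·9.500·sin(180°/24) = 59.52 mm); the cylinder at (-1.5, 14): section is a regular 24-gon, circumradius r=5 (perimeter = 2·24·5.000·sin(180°/24) = 31.33 mm); Taking the first minus the rest: starting from the r=9.5 cylinder, the r=5 cylinder at (-1.5, 14) partially overlaps it — only the 0.67 mm² overlap (of its 77.65 mm²) is removed, clipping the outline — boundary = 59.56 mm; the r=2.5 cylinder at (-3.5, 4.5) gives a regular 24-gon of circumradius 2.5 (constant along its height) (perimeter = 2·24·2.500·sin(180°/24) = 15.66 mm); After intersecting: the r=2.5 cylinder at (-3.5, 4.5) lies inside that combined region, so the common part is the r=2.5 cylinder at (-3.5, 4.5) itself — boundary = 15.66 mm. Overall, the cross-section is a single solid region. Total boundary length (outer) = 15.66 mm.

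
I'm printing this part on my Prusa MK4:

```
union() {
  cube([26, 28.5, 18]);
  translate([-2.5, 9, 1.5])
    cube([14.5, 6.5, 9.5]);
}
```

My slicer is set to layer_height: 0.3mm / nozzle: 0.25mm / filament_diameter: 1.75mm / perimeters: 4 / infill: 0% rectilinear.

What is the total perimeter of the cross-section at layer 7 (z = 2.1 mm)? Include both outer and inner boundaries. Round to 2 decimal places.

At z = 2.1 mm: the cube is present — its section is the full 26×28.5 rectangle (perimeter 109.00 mm); the cube at (-2.5, 9) is present — its section is the full 14.5×6.5 rectangle (perimeter 42.00 mm); Combining (union): the regions partially overlap (shared area 78.00 mm²), so the edge portions inside another operand are dropped and the merged outline is re-measured after clipping — boundary = 114.00 mm. Overall, the cross-section is a single solid region. Total boundary length (outer) = 114.00 mm.

114.00 mm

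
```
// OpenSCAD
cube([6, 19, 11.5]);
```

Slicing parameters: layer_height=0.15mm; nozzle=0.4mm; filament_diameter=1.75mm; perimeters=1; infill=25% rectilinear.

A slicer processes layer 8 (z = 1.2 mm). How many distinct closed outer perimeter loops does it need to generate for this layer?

At z = 1.2 mm: the cube is present — its section is the full 6×19 rectangle. The result has 1 disconnected region.

1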